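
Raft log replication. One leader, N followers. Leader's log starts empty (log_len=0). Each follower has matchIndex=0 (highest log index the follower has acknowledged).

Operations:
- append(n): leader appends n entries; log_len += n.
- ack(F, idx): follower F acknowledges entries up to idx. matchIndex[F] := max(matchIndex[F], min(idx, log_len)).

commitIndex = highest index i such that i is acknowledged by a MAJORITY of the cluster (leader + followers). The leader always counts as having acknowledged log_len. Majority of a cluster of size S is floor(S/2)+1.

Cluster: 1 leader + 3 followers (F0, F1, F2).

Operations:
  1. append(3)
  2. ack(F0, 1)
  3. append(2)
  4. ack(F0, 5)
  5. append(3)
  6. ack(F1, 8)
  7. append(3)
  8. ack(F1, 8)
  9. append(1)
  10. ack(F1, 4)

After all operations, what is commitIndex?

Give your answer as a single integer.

Answer: 5

Derivation:
Op 1: append 3 -> log_len=3
Op 2: F0 acks idx 1 -> match: F0=1 F1=0 F2=0; commitIndex=0
Op 3: append 2 -> log_len=5
Op 4: F0 acks idx 5 -> match: F0=5 F1=0 F2=0; commitIndex=0
Op 5: append 3 -> log_len=8
Op 6: F1 acks idx 8 -> match: F0=5 F1=8 F2=0; commitIndex=5
Op 7: append 3 -> log_len=11
Op 8: F1 acks idx 8 -> match: F0=5 F1=8 F2=0; commitIndex=5
Op 9: append 1 -> log_len=12
Op 10: F1 acks idx 4 -> match: F0=5 F1=8 F2=0; commitIndex=5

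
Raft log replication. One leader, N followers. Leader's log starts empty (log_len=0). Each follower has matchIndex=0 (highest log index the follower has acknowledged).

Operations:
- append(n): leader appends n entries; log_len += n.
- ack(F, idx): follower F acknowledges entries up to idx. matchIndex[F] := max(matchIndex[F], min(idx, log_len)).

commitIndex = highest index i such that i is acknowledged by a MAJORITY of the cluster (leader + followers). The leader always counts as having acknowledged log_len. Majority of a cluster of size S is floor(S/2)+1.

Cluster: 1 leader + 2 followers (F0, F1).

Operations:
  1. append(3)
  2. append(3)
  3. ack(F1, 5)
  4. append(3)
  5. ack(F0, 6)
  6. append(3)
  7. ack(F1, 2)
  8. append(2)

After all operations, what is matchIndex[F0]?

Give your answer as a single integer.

Answer: 6

Derivation:
Op 1: append 3 -> log_len=3
Op 2: append 3 -> log_len=6
Op 3: F1 acks idx 5 -> match: F0=0 F1=5; commitIndex=5
Op 4: append 3 -> log_len=9
Op 5: F0 acks idx 6 -> match: F0=6 F1=5; commitIndex=6
Op 6: append 3 -> log_len=12
Op 7: F1 acks idx 2 -> match: F0=6 F1=5; commitIndex=6
Op 8: append 2 -> log_len=14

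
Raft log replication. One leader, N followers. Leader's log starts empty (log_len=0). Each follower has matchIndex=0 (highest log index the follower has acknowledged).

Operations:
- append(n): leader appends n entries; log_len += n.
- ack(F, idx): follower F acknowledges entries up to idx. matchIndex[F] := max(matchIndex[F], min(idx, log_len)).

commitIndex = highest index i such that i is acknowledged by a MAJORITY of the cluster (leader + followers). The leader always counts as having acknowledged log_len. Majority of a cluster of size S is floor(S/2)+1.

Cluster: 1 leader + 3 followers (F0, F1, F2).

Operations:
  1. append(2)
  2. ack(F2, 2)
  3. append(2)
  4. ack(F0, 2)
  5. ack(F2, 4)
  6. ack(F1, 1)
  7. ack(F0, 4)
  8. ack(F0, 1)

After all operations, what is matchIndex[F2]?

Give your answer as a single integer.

Answer: 4

Derivation:
Op 1: append 2 -> log_len=2
Op 2: F2 acks idx 2 -> match: F0=0 F1=0 F2=2; commitIndex=0
Op 3: append 2 -> log_len=4
Op 4: F0 acks idx 2 -> match: F0=2 F1=0 F2=2; commitIndex=2
Op 5: F2 acks idx 4 -> match: F0=2 F1=0 F2=4; commitIndex=2
Op 6: F1 acks idx 1 -> match: F0=2 F1=1 F2=4; commitIndex=2
Op 7: F0 acks idx 4 -> match: F0=4 F1=1 F2=4; commitIndex=4
Op 8: F0 acks idx 1 -> match: F0=4 F1=1 F2=4; commitIndex=4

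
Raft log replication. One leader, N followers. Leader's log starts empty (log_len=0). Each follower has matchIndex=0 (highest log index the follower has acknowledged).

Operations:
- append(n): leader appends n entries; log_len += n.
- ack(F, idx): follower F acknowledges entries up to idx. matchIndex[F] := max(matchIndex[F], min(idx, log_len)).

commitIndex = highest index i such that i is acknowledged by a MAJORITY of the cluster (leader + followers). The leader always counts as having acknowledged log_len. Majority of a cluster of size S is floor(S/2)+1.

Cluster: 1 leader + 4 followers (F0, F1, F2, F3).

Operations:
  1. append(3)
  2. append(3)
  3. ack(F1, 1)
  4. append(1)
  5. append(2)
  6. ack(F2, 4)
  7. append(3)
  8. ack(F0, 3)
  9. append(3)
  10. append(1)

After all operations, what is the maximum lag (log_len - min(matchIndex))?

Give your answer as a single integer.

Op 1: append 3 -> log_len=3
Op 2: append 3 -> log_len=6
Op 3: F1 acks idx 1 -> match: F0=0 F1=1 F2=0 F3=0; commitIndex=0
Op 4: append 1 -> log_len=7
Op 5: append 2 -> log_len=9
Op 6: F2 acks idx 4 -> match: F0=0 F1=1 F2=4 F3=0; commitIndex=1
Op 7: append 3 -> log_len=12
Op 8: F0 acks idx 3 -> match: F0=3 F1=1 F2=4 F3=0; commitIndex=3
Op 9: append 3 -> log_len=15
Op 10: append 1 -> log_len=16

Answer: 16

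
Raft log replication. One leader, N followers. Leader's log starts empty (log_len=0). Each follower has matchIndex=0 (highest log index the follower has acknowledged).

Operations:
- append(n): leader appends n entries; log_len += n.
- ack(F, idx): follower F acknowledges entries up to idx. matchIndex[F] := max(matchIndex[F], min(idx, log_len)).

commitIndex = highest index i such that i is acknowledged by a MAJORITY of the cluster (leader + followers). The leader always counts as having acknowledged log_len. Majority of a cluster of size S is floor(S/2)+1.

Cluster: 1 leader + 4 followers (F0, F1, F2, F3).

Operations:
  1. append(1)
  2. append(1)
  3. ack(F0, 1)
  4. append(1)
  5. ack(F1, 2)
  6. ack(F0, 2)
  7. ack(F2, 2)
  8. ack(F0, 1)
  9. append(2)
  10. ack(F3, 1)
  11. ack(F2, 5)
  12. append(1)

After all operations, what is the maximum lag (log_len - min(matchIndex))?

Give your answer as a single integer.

Answer: 5

Derivation:
Op 1: append 1 -> log_len=1
Op 2: append 1 -> log_len=2
Op 3: F0 acks idx 1 -> match: F0=1 F1=0 F2=0 F3=0; commitIndex=0
Op 4: append 1 -> log_len=3
Op 5: F1 acks idx 2 -> match: F0=1 F1=2 F2=0 F3=0; commitIndex=1
Op 6: F0 acks idx 2 -> match: F0=2 F1=2 F2=0 F3=0; commitIndex=2
Op 7: F2 acks idx 2 -> match: F0=2 F1=2 F2=2 F3=0; commitIndex=2
Op 8: F0 acks idx 1 -> match: F0=2 F1=2 F2=2 F3=0; commitIndex=2
Op 9: append 2 -> log_len=5
Op 10: F3 acks idx 1 -> match: F0=2 F1=2 F2=2 F3=1; commitIndex=2
Op 11: F2 acks idx 5 -> match: F0=2 F1=2 F2=5 F3=1; commitIndex=2
Op 12: append 1 -> log_len=6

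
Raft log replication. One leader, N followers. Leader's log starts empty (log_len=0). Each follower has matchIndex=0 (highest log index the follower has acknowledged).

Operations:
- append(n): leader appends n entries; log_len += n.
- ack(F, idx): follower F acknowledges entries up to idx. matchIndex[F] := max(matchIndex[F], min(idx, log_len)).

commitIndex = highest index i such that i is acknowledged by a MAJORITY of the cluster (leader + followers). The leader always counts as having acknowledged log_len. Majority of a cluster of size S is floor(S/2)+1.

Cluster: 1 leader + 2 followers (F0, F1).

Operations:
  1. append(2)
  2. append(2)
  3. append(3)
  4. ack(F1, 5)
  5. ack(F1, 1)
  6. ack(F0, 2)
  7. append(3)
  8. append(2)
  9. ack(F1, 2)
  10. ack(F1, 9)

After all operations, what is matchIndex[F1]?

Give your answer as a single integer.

Answer: 9

Derivation:
Op 1: append 2 -> log_len=2
Op 2: append 2 -> log_len=4
Op 3: append 3 -> log_len=7
Op 4: F1 acks idx 5 -> match: F0=0 F1=5; commitIndex=5
Op 5: F1 acks idx 1 -> match: F0=0 F1=5; commitIndex=5
Op 6: F0 acks idx 2 -> match: F0=2 F1=5; commitIndex=5
Op 7: append 3 -> log_len=10
Op 8: append 2 -> log_len=12
Op 9: F1 acks idx 2 -> match: F0=2 F1=5; commitIndex=5
Op 10: F1 acks idx 9 -> match: F0=2 F1=9; commitIndex=9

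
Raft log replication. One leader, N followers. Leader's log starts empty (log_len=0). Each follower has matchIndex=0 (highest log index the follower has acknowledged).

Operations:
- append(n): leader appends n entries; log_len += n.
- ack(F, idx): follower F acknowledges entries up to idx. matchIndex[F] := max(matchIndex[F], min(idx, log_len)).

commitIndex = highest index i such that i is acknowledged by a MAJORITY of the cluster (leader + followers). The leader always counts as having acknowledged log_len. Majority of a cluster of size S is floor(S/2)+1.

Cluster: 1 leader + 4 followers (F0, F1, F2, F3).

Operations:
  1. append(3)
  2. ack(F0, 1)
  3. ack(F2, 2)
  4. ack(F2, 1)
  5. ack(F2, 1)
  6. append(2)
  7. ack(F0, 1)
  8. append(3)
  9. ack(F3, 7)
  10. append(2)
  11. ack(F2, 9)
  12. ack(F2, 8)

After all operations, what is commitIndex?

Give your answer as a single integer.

Answer: 7

Derivation:
Op 1: append 3 -> log_len=3
Op 2: F0 acks idx 1 -> match: F0=1 F1=0 F2=0 F3=0; commitIndex=0
Op 3: F2 acks idx 2 -> match: F0=1 F1=0 F2=2 F3=0; commitIndex=1
Op 4: F2 acks idx 1 -> match: F0=1 F1=0 F2=2 F3=0; commitIndex=1
Op 5: F2 acks idx 1 -> match: F0=1 F1=0 F2=2 F3=0; commitIndex=1
Op 6: append 2 -> log_len=5
Op 7: F0 acks idx 1 -> match: F0=1 F1=0 F2=2 F3=0; commitIndex=1
Op 8: append 3 -> log_len=8
Op 9: F3 acks idx 7 -> match: F0=1 F1=0 F2=2 F3=7; commitIndex=2
Op 10: append 2 -> log_len=10
Op 11: F2 acks idx 9 -> match: F0=1 F1=0 F2=9 F3=7; commitIndex=7
Op 12: F2 acks idx 8 -> match: F0=1 F1=0 F2=9 F3=7; commitIndex=7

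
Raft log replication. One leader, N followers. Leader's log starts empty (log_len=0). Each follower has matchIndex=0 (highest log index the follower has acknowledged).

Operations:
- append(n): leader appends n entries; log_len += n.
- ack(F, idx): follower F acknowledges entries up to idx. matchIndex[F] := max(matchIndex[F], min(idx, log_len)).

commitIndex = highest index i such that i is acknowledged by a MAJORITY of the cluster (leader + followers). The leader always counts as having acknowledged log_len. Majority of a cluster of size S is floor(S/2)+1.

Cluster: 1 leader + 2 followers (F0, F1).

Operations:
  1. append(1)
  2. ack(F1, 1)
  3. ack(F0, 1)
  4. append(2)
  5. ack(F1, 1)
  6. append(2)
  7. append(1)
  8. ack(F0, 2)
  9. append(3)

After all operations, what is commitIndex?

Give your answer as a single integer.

Op 1: append 1 -> log_len=1
Op 2: F1 acks idx 1 -> match: F0=0 F1=1; commitIndex=1
Op 3: F0 acks idx 1 -> match: F0=1 F1=1; commitIndex=1
Op 4: append 2 -> log_len=3
Op 5: F1 acks idx 1 -> match: F0=1 F1=1; commitIndex=1
Op 6: append 2 -> log_len=5
Op 7: append 1 -> log_len=6
Op 8: F0 acks idx 2 -> match: F0=2 F1=1; commitIndex=2
Op 9: append 3 -> log_len=9

Answer: 2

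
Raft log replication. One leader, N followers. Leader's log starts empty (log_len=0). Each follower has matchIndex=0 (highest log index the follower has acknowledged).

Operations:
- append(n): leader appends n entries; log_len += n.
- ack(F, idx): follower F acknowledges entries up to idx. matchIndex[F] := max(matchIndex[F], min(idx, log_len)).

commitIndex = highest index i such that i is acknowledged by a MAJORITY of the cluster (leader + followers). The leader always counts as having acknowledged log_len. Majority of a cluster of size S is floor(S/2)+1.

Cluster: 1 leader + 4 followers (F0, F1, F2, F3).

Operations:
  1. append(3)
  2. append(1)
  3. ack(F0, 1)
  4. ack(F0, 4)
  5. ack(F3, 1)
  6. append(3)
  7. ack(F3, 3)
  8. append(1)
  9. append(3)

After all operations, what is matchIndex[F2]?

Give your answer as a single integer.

Answer: 0

Derivation:
Op 1: append 3 -> log_len=3
Op 2: append 1 -> log_len=4
Op 3: F0 acks idx 1 -> match: F0=1 F1=0 F2=0 F3=0; commitIndex=0
Op 4: F0 acks idx 4 -> match: F0=4 F1=0 F2=0 F3=0; commitIndex=0
Op 5: F3 acks idx 1 -> match: F0=4 F1=0 F2=0 F3=1; commitIndex=1
Op 6: append 3 -> log_len=7
Op 7: F3 acks idx 3 -> match: F0=4 F1=0 F2=0 F3=3; commitIndex=3
Op 8: append 1 -> log_len=8
Op 9: append 3 -> log_len=11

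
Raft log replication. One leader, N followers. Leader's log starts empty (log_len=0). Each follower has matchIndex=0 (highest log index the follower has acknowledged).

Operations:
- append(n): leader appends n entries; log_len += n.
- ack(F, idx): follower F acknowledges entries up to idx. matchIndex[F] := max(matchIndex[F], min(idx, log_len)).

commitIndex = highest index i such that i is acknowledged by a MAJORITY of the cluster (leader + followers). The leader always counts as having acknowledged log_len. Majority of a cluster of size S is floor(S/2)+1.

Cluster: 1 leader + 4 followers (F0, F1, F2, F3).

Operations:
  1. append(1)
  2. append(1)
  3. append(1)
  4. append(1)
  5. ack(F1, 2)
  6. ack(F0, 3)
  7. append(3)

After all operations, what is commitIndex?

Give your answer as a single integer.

Answer: 2

Derivation:
Op 1: append 1 -> log_len=1
Op 2: append 1 -> log_len=2
Op 3: append 1 -> log_len=3
Op 4: append 1 -> log_len=4
Op 5: F1 acks idx 2 -> match: F0=0 F1=2 F2=0 F3=0; commitIndex=0
Op 6: F0 acks idx 3 -> match: F0=3 F1=2 F2=0 F3=0; commitIndex=2
Op 7: append 3 -> log_len=7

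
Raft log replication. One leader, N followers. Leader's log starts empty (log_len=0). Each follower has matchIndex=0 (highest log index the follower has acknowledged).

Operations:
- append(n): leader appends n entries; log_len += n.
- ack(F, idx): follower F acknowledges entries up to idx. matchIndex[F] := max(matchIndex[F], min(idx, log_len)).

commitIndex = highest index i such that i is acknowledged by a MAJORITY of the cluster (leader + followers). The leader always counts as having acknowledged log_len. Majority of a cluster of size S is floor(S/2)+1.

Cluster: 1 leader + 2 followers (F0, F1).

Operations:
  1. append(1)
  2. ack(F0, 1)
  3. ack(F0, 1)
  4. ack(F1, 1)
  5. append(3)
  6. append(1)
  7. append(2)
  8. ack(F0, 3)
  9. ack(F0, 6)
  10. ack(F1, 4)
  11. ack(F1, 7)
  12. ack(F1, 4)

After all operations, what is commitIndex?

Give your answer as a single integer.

Op 1: append 1 -> log_len=1
Op 2: F0 acks idx 1 -> match: F0=1 F1=0; commitIndex=1
Op 3: F0 acks idx 1 -> match: F0=1 F1=0; commitIndex=1
Op 4: F1 acks idx 1 -> match: F0=1 F1=1; commitIndex=1
Op 5: append 3 -> log_len=4
Op 6: append 1 -> log_len=5
Op 7: append 2 -> log_len=7
Op 8: F0 acks idx 3 -> match: F0=3 F1=1; commitIndex=3
Op 9: F0 acks idx 6 -> match: F0=6 F1=1; commitIndex=6
Op 10: F1 acks idx 4 -> match: F0=6 F1=4; commitIndex=6
Op 11: F1 acks idx 7 -> match: F0=6 F1=7; commitIndex=7
Op 12: F1 acks idx 4 -> match: F0=6 F1=7; commitIndex=7

Answer: 7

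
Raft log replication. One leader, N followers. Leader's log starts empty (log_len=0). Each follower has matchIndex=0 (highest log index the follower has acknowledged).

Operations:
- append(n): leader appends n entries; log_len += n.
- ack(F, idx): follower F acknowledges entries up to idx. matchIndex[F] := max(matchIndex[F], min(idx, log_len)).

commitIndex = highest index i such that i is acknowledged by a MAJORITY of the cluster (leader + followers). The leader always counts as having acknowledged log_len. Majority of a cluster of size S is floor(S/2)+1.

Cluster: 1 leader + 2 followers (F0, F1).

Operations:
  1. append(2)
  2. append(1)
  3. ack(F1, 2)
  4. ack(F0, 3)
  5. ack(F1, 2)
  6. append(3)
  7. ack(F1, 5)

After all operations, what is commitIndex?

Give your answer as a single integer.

Op 1: append 2 -> log_len=2
Op 2: append 1 -> log_len=3
Op 3: F1 acks idx 2 -> match: F0=0 F1=2; commitIndex=2
Op 4: F0 acks idx 3 -> match: F0=3 F1=2; commitIndex=3
Op 5: F1 acks idx 2 -> match: F0=3 F1=2; commitIndex=3
Op 6: append 3 -> log_len=6
Op 7: F1 acks idx 5 -> match: F0=3 F1=5; commitIndex=5

Answer: 5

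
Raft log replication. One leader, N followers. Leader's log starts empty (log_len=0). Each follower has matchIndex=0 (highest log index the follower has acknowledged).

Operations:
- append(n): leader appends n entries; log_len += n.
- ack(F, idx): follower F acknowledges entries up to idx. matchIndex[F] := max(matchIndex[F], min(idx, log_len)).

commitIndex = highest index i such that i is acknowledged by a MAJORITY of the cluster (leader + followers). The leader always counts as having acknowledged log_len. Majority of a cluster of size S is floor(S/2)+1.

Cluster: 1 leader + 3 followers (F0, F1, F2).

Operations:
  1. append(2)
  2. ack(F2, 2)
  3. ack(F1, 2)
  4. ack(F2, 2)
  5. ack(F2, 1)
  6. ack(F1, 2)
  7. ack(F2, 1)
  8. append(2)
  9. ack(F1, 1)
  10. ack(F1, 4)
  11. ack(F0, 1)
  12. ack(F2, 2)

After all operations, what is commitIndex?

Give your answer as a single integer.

Answer: 2

Derivation:
Op 1: append 2 -> log_len=2
Op 2: F2 acks idx 2 -> match: F0=0 F1=0 F2=2; commitIndex=0
Op 3: F1 acks idx 2 -> match: F0=0 F1=2 F2=2; commitIndex=2
Op 4: F2 acks idx 2 -> match: F0=0 F1=2 F2=2; commitIndex=2
Op 5: F2 acks idx 1 -> match: F0=0 F1=2 F2=2; commitIndex=2
Op 6: F1 acks idx 2 -> match: F0=0 F1=2 F2=2; commitIndex=2
Op 7: F2 acks idx 1 -> match: F0=0 F1=2 F2=2; commitIndex=2
Op 8: append 2 -> log_len=4
Op 9: F1 acks idx 1 -> match: F0=0 F1=2 F2=2; commitIndex=2
Op 10: F1 acks idx 4 -> match: F0=0 F1=4 F2=2; commitIndex=2
Op 11: F0 acks idx 1 -> match: F0=1 F1=4 F2=2; commitIndex=2
Op 12: F2 acks idx 2 -> match: F0=1 F1=4 F2=2; commitIndex=2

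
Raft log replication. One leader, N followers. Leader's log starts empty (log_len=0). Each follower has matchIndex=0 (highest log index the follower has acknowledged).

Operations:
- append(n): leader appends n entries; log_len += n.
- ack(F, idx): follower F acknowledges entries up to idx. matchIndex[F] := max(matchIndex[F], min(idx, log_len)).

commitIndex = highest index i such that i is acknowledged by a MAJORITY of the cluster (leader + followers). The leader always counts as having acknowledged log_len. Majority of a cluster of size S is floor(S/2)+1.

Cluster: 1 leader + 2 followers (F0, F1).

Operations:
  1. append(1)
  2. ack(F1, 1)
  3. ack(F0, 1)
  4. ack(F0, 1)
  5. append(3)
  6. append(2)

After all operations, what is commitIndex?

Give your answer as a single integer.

Op 1: append 1 -> log_len=1
Op 2: F1 acks idx 1 -> match: F0=0 F1=1; commitIndex=1
Op 3: F0 acks idx 1 -> match: F0=1 F1=1; commitIndex=1
Op 4: F0 acks idx 1 -> match: F0=1 F1=1; commitIndex=1
Op 5: append 3 -> log_len=4
Op 6: append 2 -> log_len=6

Answer: 1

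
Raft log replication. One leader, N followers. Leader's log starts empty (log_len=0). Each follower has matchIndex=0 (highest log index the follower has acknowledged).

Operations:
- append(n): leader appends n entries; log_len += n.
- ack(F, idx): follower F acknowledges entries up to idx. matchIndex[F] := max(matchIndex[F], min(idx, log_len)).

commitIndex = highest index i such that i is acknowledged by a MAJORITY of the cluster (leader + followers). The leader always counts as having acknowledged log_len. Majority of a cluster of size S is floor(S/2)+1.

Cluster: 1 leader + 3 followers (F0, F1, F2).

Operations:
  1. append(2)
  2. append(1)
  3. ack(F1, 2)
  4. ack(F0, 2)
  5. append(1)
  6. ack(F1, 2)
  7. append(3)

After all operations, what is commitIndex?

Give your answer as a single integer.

Answer: 2

Derivation:
Op 1: append 2 -> log_len=2
Op 2: append 1 -> log_len=3
Op 3: F1 acks idx 2 -> match: F0=0 F1=2 F2=0; commitIndex=0
Op 4: F0 acks idx 2 -> match: F0=2 F1=2 F2=0; commitIndex=2
Op 5: append 1 -> log_len=4
Op 6: F1 acks idx 2 -> match: F0=2 F1=2 F2=0; commitIndex=2
Op 7: append 3 -> log_len=7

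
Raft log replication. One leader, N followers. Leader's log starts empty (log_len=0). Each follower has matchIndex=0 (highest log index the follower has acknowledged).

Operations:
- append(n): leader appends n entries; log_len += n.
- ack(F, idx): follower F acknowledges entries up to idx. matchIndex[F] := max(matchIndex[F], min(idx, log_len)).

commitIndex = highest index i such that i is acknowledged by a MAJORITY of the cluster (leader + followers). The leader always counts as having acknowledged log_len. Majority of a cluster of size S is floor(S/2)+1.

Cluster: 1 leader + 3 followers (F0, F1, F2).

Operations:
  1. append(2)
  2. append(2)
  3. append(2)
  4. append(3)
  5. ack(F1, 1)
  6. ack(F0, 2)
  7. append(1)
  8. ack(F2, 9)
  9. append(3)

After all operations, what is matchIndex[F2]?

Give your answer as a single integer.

Op 1: append 2 -> log_len=2
Op 2: append 2 -> log_len=4
Op 3: append 2 -> log_len=6
Op 4: append 3 -> log_len=9
Op 5: F1 acks idx 1 -> match: F0=0 F1=1 F2=0; commitIndex=0
Op 6: F0 acks idx 2 -> match: F0=2 F1=1 F2=0; commitIndex=1
Op 7: append 1 -> log_len=10
Op 8: F2 acks idx 9 -> match: F0=2 F1=1 F2=9; commitIndex=2
Op 9: append 3 -> log_len=13

Answer: 9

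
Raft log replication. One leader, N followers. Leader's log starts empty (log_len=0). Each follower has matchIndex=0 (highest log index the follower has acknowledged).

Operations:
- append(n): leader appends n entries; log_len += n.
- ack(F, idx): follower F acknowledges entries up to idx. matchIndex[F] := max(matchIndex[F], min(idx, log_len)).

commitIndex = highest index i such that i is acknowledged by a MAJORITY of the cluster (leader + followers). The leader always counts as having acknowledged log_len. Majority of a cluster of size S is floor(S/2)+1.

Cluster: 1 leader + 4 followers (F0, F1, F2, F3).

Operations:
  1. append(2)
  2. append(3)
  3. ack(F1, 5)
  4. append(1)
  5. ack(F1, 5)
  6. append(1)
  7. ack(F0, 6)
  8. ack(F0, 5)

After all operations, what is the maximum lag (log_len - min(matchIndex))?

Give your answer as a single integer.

Answer: 7

Derivation:
Op 1: append 2 -> log_len=2
Op 2: append 3 -> log_len=5
Op 3: F1 acks idx 5 -> match: F0=0 F1=5 F2=0 F3=0; commitIndex=0
Op 4: append 1 -> log_len=6
Op 5: F1 acks idx 5 -> match: F0=0 F1=5 F2=0 F3=0; commitIndex=0
Op 6: append 1 -> log_len=7
Op 7: F0 acks idx 6 -> match: F0=6 F1=5 F2=0 F3=0; commitIndex=5
Op 8: F0 acks idx 5 -> match: F0=6 F1=5 F2=0 F3=0; commitIndex=5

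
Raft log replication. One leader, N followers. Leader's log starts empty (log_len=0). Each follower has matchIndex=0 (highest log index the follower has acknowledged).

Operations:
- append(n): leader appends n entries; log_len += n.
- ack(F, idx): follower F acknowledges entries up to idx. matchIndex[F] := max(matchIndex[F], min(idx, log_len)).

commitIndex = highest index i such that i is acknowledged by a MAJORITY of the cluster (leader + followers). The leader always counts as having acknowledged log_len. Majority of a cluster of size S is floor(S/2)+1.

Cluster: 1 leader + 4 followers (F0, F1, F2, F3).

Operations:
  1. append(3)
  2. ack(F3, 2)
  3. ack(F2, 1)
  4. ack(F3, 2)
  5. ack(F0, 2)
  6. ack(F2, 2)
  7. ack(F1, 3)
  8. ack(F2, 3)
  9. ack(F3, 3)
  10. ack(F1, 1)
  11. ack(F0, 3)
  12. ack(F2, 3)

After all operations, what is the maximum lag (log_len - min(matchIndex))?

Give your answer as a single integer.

Answer: 0

Derivation:
Op 1: append 3 -> log_len=3
Op 2: F3 acks idx 2 -> match: F0=0 F1=0 F2=0 F3=2; commitIndex=0
Op 3: F2 acks idx 1 -> match: F0=0 F1=0 F2=1 F3=2; commitIndex=1
Op 4: F3 acks idx 2 -> match: F0=0 F1=0 F2=1 F3=2; commitIndex=1
Op 5: F0 acks idx 2 -> match: F0=2 F1=0 F2=1 F3=2; commitIndex=2
Op 6: F2 acks idx 2 -> match: F0=2 F1=0 F2=2 F3=2; commitIndex=2
Op 7: F1 acks idx 3 -> match: F0=2 F1=3 F2=2 F3=2; commitIndex=2
Op 8: F2 acks idx 3 -> match: F0=2 F1=3 F2=3 F3=2; commitIndex=3
Op 9: F3 acks idx 3 -> match: F0=2 F1=3 F2=3 F3=3; commitIndex=3
Op 10: F1 acks idx 1 -> match: F0=2 F1=3 F2=3 F3=3; commitIndex=3
Op 11: F0 acks idx 3 -> match: F0=3 F1=3 F2=3 F3=3; commitIndex=3
Op 12: F2 acks idx 3 -> match: F0=3 F1=3 F2=3 F3=3; commitIndex=3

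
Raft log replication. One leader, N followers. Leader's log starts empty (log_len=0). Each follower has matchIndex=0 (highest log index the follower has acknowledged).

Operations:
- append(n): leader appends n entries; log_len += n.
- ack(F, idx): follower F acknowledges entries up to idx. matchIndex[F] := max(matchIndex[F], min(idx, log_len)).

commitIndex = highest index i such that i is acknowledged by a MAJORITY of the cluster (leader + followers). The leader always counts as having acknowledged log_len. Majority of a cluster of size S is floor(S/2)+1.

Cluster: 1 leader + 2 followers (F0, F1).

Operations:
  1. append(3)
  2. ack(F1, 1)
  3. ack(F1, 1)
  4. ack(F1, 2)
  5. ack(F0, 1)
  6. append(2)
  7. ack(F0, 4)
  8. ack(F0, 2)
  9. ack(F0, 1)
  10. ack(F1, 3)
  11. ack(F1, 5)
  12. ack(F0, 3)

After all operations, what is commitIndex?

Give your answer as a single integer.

Answer: 5

Derivation:
Op 1: append 3 -> log_len=3
Op 2: F1 acks idx 1 -> match: F0=0 F1=1; commitIndex=1
Op 3: F1 acks idx 1 -> match: F0=0 F1=1; commitIndex=1
Op 4: F1 acks idx 2 -> match: F0=0 F1=2; commitIndex=2
Op 5: F0 acks idx 1 -> match: F0=1 F1=2; commitIndex=2
Op 6: append 2 -> log_len=5
Op 7: F0 acks idx 4 -> match: F0=4 F1=2; commitIndex=4
Op 8: F0 acks idx 2 -> match: F0=4 F1=2; commitIndex=4
Op 9: F0 acks idx 1 -> match: F0=4 F1=2; commitIndex=4
Op 10: F1 acks idx 3 -> match: F0=4 F1=3; commitIndex=4
Op 11: F1 acks idx 5 -> match: F0=4 F1=5; commitIndex=5
Op 12: F0 acks idx 3 -> match: F0=4 F1=5; commitIndex=5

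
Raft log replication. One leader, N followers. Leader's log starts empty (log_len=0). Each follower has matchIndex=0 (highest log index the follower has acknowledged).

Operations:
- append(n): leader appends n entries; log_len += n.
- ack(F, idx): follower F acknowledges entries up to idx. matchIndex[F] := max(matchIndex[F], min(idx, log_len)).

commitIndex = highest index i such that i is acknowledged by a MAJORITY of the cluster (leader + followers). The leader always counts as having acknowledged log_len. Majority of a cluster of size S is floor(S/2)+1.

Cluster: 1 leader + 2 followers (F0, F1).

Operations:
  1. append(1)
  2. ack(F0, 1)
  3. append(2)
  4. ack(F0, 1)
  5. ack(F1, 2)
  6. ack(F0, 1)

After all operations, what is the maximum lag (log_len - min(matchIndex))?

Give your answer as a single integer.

Op 1: append 1 -> log_len=1
Op 2: F0 acks idx 1 -> match: F0=1 F1=0; commitIndex=1
Op 3: append 2 -> log_len=3
Op 4: F0 acks idx 1 -> match: F0=1 F1=0; commitIndex=1
Op 5: F1 acks idx 2 -> match: F0=1 F1=2; commitIndex=2
Op 6: F0 acks idx 1 -> match: F0=1 F1=2; commitIndex=2

Answer: 2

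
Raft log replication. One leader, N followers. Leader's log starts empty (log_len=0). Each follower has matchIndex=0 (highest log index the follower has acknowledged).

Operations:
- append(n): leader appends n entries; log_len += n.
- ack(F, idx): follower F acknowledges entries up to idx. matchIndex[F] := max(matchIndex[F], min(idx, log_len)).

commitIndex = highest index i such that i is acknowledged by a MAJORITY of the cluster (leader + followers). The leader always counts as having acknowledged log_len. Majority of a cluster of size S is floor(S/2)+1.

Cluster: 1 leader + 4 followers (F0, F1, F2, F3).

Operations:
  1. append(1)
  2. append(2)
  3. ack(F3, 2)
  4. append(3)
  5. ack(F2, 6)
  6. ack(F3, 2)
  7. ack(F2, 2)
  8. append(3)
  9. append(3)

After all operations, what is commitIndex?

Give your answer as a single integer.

Op 1: append 1 -> log_len=1
Op 2: append 2 -> log_len=3
Op 3: F3 acks idx 2 -> match: F0=0 F1=0 F2=0 F3=2; commitIndex=0
Op 4: append 3 -> log_len=6
Op 5: F2 acks idx 6 -> match: F0=0 F1=0 F2=6 F3=2; commitIndex=2
Op 6: F3 acks idx 2 -> match: F0=0 F1=0 F2=6 F3=2; commitIndex=2
Op 7: F2 acks idx 2 -> match: F0=0 F1=0 F2=6 F3=2; commitIndex=2
Op 8: append 3 -> log_len=9
Op 9: append 3 -> log_len=12

Answer: 2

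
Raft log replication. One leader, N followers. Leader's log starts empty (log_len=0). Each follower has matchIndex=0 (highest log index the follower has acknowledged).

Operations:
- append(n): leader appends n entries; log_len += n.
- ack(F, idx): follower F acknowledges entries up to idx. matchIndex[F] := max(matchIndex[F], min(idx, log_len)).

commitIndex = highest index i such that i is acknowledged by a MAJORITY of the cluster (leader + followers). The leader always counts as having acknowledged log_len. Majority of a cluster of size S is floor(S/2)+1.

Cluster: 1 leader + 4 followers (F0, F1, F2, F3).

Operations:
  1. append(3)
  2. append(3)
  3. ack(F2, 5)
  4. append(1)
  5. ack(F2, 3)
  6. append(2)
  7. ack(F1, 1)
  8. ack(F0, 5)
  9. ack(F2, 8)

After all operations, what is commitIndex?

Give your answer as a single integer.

Answer: 5

Derivation:
Op 1: append 3 -> log_len=3
Op 2: append 3 -> log_len=6
Op 3: F2 acks idx 5 -> match: F0=0 F1=0 F2=5 F3=0; commitIndex=0
Op 4: append 1 -> log_len=7
Op 5: F2 acks idx 3 -> match: F0=0 F1=0 F2=5 F3=0; commitIndex=0
Op 6: append 2 -> log_len=9
Op 7: F1 acks idx 1 -> match: F0=0 F1=1 F2=5 F3=0; commitIndex=1
Op 8: F0 acks idx 5 -> match: F0=5 F1=1 F2=5 F3=0; commitIndex=5
Op 9: F2 acks idx 8 -> match: F0=5 F1=1 F2=8 F3=0; commitIndex=5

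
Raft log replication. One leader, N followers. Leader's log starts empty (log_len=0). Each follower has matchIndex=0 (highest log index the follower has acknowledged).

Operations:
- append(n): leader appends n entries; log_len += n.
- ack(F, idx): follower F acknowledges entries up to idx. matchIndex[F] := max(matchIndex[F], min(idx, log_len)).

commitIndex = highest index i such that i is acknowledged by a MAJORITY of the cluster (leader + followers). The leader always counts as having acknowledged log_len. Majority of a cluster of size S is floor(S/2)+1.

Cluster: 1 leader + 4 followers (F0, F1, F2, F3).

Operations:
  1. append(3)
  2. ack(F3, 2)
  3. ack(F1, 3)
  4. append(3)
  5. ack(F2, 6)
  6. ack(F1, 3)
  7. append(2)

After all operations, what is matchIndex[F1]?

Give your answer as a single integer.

Op 1: append 3 -> log_len=3
Op 2: F3 acks idx 2 -> match: F0=0 F1=0 F2=0 F3=2; commitIndex=0
Op 3: F1 acks idx 3 -> match: F0=0 F1=3 F2=0 F3=2; commitIndex=2
Op 4: append 3 -> log_len=6
Op 5: F2 acks idx 6 -> match: F0=0 F1=3 F2=6 F3=2; commitIndex=3
Op 6: F1 acks idx 3 -> match: F0=0 F1=3 F2=6 F3=2; commitIndex=3
Op 7: append 2 -> log_len=8

Answer: 3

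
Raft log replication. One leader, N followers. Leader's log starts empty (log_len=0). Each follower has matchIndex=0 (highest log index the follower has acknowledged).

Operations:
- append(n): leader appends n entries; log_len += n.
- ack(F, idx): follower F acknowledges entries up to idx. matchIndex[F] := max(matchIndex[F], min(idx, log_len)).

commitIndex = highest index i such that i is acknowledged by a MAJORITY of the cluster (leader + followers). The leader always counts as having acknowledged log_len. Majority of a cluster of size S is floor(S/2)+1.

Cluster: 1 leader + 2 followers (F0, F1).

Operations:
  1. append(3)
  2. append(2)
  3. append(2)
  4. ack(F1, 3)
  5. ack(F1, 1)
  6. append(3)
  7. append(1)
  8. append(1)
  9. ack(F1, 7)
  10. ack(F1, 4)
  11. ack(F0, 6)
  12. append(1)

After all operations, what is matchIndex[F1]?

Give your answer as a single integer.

Op 1: append 3 -> log_len=3
Op 2: append 2 -> log_len=5
Op 3: append 2 -> log_len=7
Op 4: F1 acks idx 3 -> match: F0=0 F1=3; commitIndex=3
Op 5: F1 acks idx 1 -> match: F0=0 F1=3; commitIndex=3
Op 6: append 3 -> log_len=10
Op 7: append 1 -> log_len=11
Op 8: append 1 -> log_len=12
Op 9: F1 acks idx 7 -> match: F0=0 F1=7; commitIndex=7
Op 10: F1 acks idx 4 -> match: F0=0 F1=7; commitIndex=7
Op 11: F0 acks idx 6 -> match: F0=6 F1=7; commitIndex=7
Op 12: append 1 -> log_len=13

Answer: 7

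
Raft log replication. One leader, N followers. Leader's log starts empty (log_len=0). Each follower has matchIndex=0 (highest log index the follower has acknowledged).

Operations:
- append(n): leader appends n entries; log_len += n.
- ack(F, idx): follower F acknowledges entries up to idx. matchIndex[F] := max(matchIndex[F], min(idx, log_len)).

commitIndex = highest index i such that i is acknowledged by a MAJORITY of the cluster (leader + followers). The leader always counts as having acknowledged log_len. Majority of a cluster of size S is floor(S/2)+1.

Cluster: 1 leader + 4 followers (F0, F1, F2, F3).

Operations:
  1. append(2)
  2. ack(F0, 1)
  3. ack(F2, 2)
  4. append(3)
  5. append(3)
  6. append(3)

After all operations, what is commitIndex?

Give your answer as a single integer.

Answer: 1

Derivation:
Op 1: append 2 -> log_len=2
Op 2: F0 acks idx 1 -> match: F0=1 F1=0 F2=0 F3=0; commitIndex=0
Op 3: F2 acks idx 2 -> match: F0=1 F1=0 F2=2 F3=0; commitIndex=1
Op 4: append 3 -> log_len=5
Op 5: append 3 -> log_len=8
Op 6: append 3 -> log_len=11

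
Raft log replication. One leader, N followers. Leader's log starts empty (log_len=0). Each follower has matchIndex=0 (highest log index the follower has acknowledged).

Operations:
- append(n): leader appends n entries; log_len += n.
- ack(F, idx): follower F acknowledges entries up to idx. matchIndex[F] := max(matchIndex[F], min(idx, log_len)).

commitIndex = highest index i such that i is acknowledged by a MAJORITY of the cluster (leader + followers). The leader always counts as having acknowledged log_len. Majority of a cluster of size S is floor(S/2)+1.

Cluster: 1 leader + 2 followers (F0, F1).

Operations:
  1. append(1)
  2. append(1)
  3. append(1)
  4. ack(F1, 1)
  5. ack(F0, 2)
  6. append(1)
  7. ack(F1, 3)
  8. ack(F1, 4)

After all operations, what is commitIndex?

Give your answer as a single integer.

Answer: 4

Derivation:
Op 1: append 1 -> log_len=1
Op 2: append 1 -> log_len=2
Op 3: append 1 -> log_len=3
Op 4: F1 acks idx 1 -> match: F0=0 F1=1; commitIndex=1
Op 5: F0 acks idx 2 -> match: F0=2 F1=1; commitIndex=2
Op 6: append 1 -> log_len=4
Op 7: F1 acks idx 3 -> match: F0=2 F1=3; commitIndex=3
Op 8: F1 acks idx 4 -> match: F0=2 F1=4; commitIndex=4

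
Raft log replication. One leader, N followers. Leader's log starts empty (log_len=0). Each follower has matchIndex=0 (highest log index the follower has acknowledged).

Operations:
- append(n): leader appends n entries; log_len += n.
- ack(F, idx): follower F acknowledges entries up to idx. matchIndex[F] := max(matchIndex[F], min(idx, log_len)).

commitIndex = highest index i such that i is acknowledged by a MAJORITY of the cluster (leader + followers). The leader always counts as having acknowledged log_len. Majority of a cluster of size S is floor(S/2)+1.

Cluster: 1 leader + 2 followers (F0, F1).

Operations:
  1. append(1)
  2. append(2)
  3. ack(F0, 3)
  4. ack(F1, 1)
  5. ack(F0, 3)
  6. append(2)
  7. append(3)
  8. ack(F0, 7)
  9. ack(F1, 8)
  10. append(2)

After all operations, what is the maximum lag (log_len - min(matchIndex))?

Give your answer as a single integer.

Op 1: append 1 -> log_len=1
Op 2: append 2 -> log_len=3
Op 3: F0 acks idx 3 -> match: F0=3 F1=0; commitIndex=3
Op 4: F1 acks idx 1 -> match: F0=3 F1=1; commitIndex=3
Op 5: F0 acks idx 3 -> match: F0=3 F1=1; commitIndex=3
Op 6: append 2 -> log_len=5
Op 7: append 3 -> log_len=8
Op 8: F0 acks idx 7 -> match: F0=7 F1=1; commitIndex=7
Op 9: F1 acks idx 8 -> match: F0=7 F1=8; commitIndex=8
Op 10: append 2 -> log_len=10

Answer: 3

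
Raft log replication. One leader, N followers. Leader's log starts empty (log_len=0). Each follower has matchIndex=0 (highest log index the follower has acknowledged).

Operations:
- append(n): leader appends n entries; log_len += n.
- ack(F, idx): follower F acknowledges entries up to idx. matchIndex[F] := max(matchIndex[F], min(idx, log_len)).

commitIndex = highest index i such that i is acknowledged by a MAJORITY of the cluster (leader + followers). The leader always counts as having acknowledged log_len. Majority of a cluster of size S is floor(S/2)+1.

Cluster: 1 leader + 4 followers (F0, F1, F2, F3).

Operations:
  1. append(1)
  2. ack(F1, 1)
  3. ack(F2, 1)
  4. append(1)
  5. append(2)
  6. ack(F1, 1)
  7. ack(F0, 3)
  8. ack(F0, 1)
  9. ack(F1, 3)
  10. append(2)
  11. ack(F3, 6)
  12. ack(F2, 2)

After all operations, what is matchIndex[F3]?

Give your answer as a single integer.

Answer: 6

Derivation:
Op 1: append 1 -> log_len=1
Op 2: F1 acks idx 1 -> match: F0=0 F1=1 F2=0 F3=0; commitIndex=0
Op 3: F2 acks idx 1 -> match: F0=0 F1=1 F2=1 F3=0; commitIndex=1
Op 4: append 1 -> log_len=2
Op 5: append 2 -> log_len=4
Op 6: F1 acks idx 1 -> match: F0=0 F1=1 F2=1 F3=0; commitIndex=1
Op 7: F0 acks idx 3 -> match: F0=3 F1=1 F2=1 F3=0; commitIndex=1
Op 8: F0 acks idx 1 -> match: F0=3 F1=1 F2=1 F3=0; commitIndex=1
Op 9: F1 acks idx 3 -> match: F0=3 F1=3 F2=1 F3=0; commitIndex=3
Op 10: append 2 -> log_len=6
Op 11: F3 acks idx 6 -> match: F0=3 F1=3 F2=1 F3=6; commitIndex=3
Op 12: F2 acks idx 2 -> match: F0=3 F1=3 F2=2 F3=6; commitIndex=3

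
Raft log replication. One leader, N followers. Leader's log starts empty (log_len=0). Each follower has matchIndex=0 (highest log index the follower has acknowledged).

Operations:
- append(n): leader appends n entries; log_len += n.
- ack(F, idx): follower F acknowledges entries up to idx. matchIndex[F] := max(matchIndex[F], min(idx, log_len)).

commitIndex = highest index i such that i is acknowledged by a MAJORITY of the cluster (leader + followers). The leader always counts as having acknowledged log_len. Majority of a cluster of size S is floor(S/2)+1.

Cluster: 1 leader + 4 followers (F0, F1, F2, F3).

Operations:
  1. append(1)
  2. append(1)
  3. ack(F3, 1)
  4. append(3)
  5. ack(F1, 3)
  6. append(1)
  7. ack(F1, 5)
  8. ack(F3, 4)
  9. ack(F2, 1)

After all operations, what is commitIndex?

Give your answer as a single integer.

Answer: 4

Derivation:
Op 1: append 1 -> log_len=1
Op 2: append 1 -> log_len=2
Op 3: F3 acks idx 1 -> match: F0=0 F1=0 F2=0 F3=1; commitIndex=0
Op 4: append 3 -> log_len=5
Op 5: F1 acks idx 3 -> match: F0=0 F1=3 F2=0 F3=1; commitIndex=1
Op 6: append 1 -> log_len=6
Op 7: F1 acks idx 5 -> match: F0=0 F1=5 F2=0 F3=1; commitIndex=1
Op 8: F3 acks idx 4 -> match: F0=0 F1=5 F2=0 F3=4; commitIndex=4
Op 9: F2 acks idx 1 -> match: F0=0 F1=5 F2=1 F3=4; commitIndex=4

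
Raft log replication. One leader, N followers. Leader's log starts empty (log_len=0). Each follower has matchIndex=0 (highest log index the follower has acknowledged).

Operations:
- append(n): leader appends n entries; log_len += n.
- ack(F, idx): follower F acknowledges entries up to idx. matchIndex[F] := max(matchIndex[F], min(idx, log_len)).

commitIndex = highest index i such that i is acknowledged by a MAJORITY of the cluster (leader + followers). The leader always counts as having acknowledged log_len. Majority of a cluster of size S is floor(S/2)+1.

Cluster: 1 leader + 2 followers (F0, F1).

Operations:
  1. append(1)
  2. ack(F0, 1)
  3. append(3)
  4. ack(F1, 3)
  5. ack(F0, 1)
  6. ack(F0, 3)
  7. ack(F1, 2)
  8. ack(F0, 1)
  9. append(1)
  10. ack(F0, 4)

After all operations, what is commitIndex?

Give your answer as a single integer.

Answer: 4

Derivation:
Op 1: append 1 -> log_len=1
Op 2: F0 acks idx 1 -> match: F0=1 F1=0; commitIndex=1
Op 3: append 3 -> log_len=4
Op 4: F1 acks idx 3 -> match: F0=1 F1=3; commitIndex=3
Op 5: F0 acks idx 1 -> match: F0=1 F1=3; commitIndex=3
Op 6: F0 acks idx 3 -> match: F0=3 F1=3; commitIndex=3
Op 7: F1 acks idx 2 -> match: F0=3 F1=3; commitIndex=3
Op 8: F0 acks idx 1 -> match: F0=3 F1=3; commitIndex=3
Op 9: append 1 -> log_len=5
Op 10: F0 acks idx 4 -> match: F0=4 F1=3; commitIndex=4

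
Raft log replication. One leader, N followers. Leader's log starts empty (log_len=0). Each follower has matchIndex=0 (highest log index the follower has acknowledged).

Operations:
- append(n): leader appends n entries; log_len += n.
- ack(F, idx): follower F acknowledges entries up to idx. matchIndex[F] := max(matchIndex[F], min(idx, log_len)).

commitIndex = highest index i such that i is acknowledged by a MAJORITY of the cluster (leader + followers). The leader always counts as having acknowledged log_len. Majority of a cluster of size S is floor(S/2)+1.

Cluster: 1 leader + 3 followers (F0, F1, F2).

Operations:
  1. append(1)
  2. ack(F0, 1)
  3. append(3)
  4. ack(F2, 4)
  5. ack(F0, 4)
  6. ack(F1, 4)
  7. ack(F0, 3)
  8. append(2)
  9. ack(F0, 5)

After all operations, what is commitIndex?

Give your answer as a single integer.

Answer: 4

Derivation:
Op 1: append 1 -> log_len=1
Op 2: F0 acks idx 1 -> match: F0=1 F1=0 F2=0; commitIndex=0
Op 3: append 3 -> log_len=4
Op 4: F2 acks idx 4 -> match: F0=1 F1=0 F2=4; commitIndex=1
Op 5: F0 acks idx 4 -> match: F0=4 F1=0 F2=4; commitIndex=4
Op 6: F1 acks idx 4 -> match: F0=4 F1=4 F2=4; commitIndex=4
Op 7: F0 acks idx 3 -> match: F0=4 F1=4 F2=4; commitIndex=4
Op 8: append 2 -> log_len=6
Op 9: F0 acks idx 5 -> match: F0=5 F1=4 F2=4; commitIndex=4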